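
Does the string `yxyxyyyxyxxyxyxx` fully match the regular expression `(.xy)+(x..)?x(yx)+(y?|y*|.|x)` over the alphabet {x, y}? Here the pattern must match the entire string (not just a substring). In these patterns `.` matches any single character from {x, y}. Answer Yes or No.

No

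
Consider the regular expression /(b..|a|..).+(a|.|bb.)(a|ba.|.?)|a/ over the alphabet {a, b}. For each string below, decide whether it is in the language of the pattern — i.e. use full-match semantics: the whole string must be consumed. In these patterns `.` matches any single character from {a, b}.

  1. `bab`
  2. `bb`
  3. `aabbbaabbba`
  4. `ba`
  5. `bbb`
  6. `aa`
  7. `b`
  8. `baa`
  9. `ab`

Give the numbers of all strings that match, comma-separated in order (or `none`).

1. `bab` → no match
2. `bb` → no match
3. `aabbbaabbba` → match
4. `ba` → no match
5. `bbb` → no match
6. `aa` → no match
7. `b` → no match
8. `baa` → no match
9. `ab` → no match

3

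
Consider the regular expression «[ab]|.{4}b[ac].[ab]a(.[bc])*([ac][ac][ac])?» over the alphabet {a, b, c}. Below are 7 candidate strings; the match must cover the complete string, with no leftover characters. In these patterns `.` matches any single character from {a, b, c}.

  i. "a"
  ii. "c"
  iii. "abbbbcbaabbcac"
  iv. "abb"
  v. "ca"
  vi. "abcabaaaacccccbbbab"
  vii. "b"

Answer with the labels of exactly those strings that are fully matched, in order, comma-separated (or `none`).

i. "a" → match
ii. "c" → no match
iii → match
iv. "abb" → no match
v. "ca" → no match
vi → match
vii. "b" → match

i, iii, vi, vii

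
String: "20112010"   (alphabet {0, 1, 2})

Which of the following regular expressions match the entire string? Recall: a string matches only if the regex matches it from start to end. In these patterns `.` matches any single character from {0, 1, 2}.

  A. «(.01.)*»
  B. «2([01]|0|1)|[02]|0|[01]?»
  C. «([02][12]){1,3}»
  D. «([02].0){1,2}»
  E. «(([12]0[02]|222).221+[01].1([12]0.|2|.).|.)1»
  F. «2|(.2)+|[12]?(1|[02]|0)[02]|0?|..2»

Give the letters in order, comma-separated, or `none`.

A

A → match
B → no match
C → no match
D → no match
E → no match — must end with "1"
F → no match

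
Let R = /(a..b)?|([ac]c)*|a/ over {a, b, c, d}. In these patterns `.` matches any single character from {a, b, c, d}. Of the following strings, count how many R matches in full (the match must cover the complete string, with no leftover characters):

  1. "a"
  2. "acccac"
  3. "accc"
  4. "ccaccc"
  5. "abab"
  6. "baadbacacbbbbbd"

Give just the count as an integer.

1. "a" → match
2. "acccac" → match
3. "accc" → match
4. "ccaccc" → match
5. "abab" → match
6 → no match
Total matched: 5

5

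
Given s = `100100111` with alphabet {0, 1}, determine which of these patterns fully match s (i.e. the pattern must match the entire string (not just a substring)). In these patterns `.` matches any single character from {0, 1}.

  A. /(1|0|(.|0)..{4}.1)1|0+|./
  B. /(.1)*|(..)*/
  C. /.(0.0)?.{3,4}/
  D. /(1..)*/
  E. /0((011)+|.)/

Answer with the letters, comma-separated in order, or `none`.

A, D

A → match
B → no match
C → no match
D → match
E → no match — must start with `0`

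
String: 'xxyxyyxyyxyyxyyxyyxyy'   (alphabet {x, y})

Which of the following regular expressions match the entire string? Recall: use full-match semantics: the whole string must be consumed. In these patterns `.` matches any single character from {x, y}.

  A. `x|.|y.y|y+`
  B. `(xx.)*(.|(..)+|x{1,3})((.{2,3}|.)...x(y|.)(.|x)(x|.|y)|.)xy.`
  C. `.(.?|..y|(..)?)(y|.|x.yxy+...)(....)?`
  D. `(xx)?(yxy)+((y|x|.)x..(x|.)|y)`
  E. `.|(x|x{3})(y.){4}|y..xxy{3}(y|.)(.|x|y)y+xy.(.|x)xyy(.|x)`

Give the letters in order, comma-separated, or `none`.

B, D

A → no match
B → match
C → no match
D → match
E → no match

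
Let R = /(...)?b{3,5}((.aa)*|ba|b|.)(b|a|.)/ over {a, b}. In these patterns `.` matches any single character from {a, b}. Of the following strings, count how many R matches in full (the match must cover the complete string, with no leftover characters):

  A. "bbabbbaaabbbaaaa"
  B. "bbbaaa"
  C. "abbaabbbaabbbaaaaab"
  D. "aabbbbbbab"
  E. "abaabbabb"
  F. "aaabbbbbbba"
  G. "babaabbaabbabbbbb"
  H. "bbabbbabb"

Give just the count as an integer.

A → no match
B. "bbbaaa" → no match
C → no match
D. "aabbbbbbab" → match
E. "abaabbabb" → no match
F. "aaabbbbbbba" → no match
G → no match
H. "bbabbbabb" → no match
Total matched: 1

1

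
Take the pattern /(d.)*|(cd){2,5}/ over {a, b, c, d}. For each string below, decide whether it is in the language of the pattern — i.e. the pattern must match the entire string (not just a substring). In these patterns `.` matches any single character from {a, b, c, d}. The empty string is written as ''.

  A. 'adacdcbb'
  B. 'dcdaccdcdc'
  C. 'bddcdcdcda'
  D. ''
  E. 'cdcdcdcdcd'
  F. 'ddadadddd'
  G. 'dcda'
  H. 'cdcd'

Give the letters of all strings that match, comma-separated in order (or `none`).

A → no match
B → no match
C → no match
D → match
E → match
F → no match
G → match
H → match

D, E, G, H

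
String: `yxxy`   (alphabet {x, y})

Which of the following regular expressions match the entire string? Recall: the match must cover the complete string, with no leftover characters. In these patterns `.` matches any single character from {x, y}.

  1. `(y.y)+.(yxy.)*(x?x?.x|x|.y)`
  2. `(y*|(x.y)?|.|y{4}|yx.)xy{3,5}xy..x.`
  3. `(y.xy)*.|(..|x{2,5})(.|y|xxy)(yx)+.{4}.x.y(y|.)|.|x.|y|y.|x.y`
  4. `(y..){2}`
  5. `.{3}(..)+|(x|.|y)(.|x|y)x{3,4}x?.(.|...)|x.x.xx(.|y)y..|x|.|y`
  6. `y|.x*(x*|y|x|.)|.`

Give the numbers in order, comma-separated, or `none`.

1 → no match
2 → no match
3 → no match
4 → no match
5 → no match
6 → match

6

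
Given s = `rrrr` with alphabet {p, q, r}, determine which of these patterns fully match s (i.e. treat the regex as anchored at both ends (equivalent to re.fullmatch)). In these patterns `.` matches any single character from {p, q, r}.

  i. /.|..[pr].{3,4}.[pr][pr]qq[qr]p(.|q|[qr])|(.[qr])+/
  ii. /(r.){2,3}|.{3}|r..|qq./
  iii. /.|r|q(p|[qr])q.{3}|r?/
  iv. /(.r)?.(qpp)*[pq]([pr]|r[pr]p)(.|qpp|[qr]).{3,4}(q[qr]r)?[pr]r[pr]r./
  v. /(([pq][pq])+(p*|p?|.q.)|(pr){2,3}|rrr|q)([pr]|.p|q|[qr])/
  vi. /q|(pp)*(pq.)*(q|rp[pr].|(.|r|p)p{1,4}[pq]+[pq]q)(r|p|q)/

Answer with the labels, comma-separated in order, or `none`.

i, ii, v

i → match
ii → match
iii → no match
iv → no match
v → match
vi → no match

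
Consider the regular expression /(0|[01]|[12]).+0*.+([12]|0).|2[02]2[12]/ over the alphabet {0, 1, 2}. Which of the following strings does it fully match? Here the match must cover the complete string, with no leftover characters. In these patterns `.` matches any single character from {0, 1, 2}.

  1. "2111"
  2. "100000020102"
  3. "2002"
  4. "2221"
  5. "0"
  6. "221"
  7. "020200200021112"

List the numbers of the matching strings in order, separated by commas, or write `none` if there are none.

2, 4, 7

1 → no match
2 → match
3 → no match
4 → match
5 → no match
6 → no match
7 → match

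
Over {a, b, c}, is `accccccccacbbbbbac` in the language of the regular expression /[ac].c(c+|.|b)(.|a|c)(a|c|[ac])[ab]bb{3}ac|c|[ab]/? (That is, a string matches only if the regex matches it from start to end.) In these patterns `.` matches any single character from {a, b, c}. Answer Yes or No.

Yes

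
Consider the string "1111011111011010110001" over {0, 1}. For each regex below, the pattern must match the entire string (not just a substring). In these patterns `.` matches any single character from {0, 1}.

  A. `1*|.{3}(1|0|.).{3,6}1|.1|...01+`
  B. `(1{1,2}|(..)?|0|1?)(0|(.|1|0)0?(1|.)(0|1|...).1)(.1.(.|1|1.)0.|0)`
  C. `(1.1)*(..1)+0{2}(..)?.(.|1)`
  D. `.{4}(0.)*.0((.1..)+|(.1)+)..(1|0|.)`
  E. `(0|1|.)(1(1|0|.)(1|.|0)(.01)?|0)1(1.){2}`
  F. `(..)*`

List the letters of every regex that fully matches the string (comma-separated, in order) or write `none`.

C, F

A → no match
B → no match
C → match
D → no match
E → no match
F → match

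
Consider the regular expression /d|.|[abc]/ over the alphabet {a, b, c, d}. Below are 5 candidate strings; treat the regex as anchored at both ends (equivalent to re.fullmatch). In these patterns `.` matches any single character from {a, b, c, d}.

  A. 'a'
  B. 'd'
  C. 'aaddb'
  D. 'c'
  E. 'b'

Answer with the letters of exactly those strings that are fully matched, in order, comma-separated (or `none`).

A → match
B → match
C → no match
D → match
E → match

A, B, D, E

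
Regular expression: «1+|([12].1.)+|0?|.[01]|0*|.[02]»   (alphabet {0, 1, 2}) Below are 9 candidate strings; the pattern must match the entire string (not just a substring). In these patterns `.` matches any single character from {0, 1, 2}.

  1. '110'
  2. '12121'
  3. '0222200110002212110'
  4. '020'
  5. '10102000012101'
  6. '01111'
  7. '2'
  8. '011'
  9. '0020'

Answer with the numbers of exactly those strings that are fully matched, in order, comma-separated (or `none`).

none

1 → no match
2 → no match
3 → no match
4 → no match
5 → no match
6 → no match
7 → no match
8 → no match
9 → no match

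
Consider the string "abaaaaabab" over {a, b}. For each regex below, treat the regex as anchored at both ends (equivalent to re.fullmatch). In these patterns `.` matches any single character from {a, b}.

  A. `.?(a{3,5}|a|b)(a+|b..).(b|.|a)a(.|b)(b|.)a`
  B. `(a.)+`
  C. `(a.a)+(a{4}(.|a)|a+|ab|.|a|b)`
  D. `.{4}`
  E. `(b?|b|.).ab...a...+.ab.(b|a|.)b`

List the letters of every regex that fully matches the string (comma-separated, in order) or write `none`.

B, C

A → no match — must end with "a"
B → match
C → match
D → no match
E → no match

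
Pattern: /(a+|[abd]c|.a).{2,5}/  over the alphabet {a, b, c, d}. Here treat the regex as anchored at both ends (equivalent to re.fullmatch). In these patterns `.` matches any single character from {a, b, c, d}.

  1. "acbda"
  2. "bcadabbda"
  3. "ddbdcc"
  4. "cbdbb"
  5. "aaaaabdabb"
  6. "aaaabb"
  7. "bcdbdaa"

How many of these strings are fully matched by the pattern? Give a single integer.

1 → match
2 → no match
3 → no match
4 → no match
5 → match
6 → match
7 → match
Total matched: 4

4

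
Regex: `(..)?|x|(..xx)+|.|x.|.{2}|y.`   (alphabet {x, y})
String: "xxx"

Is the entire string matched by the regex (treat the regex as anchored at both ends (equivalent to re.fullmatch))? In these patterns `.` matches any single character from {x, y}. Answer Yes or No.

No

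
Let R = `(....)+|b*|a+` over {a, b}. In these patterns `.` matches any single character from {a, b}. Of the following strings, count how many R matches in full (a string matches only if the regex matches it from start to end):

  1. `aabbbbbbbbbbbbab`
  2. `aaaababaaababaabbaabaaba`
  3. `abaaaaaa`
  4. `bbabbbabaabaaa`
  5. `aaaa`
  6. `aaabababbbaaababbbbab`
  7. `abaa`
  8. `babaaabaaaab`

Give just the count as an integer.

1 → match
2 → match
3 → match
4 → no match
5 → match
6 → no match
7 → match
8 → match
Total matched: 6

6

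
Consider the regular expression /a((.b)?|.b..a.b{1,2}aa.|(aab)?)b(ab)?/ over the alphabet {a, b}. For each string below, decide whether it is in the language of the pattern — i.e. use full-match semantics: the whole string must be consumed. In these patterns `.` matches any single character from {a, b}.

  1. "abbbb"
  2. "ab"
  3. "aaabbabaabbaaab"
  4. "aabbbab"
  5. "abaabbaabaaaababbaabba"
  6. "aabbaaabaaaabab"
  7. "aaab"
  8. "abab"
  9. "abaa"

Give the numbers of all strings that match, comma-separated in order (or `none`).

2, 8

1 → no match
2 → match
3 → no match
4 → no match
5 → no match
6 → no match
7 → no match
8 → match
9 → no match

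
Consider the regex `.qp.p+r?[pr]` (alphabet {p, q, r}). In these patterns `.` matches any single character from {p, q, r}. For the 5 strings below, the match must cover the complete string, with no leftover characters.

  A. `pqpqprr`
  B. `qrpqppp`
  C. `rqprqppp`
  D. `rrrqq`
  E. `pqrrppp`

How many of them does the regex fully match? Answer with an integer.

1

A → match
B → no match
C → no match
D → no match
E → no match
Total matched: 1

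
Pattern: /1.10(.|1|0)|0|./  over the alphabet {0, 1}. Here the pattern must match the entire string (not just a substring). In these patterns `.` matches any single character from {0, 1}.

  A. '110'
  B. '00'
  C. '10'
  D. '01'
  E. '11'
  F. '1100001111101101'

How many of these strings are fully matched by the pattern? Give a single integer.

0

A → no match
B → no match
C → no match
D → no match
E → no match
F → no match
Total matched: 0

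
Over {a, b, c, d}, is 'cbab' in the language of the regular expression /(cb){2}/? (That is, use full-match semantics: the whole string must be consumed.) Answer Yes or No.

No

Every match must end with 'cb', but 'cbab' does not.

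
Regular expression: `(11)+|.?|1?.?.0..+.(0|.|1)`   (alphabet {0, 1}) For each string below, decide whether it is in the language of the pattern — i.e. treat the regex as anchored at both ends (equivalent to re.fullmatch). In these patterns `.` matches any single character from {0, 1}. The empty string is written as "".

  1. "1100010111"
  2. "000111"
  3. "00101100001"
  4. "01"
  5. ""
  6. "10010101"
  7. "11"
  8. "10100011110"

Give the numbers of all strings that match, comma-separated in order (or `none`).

1, 2, 3, 5, 6, 7, 8

1. "1100010111" → match
2. "000111" → match
3. "00101100001" → match
4. "01" → no match
5. "" → match
6. "10010101" → match
7. "11" → match
8. "10100011110" → match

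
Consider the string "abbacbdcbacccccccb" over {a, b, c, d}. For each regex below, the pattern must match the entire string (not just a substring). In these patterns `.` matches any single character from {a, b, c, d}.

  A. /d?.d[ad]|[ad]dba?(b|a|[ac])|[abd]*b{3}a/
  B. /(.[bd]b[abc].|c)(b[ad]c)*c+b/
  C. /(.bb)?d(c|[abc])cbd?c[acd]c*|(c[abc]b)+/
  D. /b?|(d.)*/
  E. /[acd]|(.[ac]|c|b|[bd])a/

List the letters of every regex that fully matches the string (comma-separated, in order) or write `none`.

A → no match
B → match
C → no match
D → no match
E → no match

B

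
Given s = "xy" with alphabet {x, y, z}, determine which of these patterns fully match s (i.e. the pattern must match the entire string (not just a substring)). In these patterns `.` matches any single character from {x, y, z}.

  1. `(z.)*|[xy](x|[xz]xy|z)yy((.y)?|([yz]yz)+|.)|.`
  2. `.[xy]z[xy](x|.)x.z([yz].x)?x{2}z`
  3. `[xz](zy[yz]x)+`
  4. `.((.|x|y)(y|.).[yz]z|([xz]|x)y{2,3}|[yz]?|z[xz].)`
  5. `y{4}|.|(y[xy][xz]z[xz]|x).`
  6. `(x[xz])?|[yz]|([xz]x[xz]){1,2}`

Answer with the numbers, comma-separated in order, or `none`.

1 → no match
2 → no match — must end with "xz"
3 → no match — must end with "x"
4 → match
5 → match
6 → no match

4, 5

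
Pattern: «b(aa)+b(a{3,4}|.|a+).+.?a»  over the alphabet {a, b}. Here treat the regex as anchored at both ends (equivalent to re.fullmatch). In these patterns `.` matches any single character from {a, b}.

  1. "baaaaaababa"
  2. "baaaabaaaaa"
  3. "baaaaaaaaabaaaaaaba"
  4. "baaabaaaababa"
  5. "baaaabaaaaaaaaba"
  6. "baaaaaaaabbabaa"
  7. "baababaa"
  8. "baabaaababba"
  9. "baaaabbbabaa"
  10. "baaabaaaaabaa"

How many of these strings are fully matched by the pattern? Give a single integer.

7

1. "baaaaaababa" → match
2. "baaaabaaaaa" → match
3 → no match
4 → no match
5 → match
6 → match
7. "baababaa" → match
8. "baabaaababba" → match
9. "baaaabbbabaa" → match
10 → no match
Total matched: 7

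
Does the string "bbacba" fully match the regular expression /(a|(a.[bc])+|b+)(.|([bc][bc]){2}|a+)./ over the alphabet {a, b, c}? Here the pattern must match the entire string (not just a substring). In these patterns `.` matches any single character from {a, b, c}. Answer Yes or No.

No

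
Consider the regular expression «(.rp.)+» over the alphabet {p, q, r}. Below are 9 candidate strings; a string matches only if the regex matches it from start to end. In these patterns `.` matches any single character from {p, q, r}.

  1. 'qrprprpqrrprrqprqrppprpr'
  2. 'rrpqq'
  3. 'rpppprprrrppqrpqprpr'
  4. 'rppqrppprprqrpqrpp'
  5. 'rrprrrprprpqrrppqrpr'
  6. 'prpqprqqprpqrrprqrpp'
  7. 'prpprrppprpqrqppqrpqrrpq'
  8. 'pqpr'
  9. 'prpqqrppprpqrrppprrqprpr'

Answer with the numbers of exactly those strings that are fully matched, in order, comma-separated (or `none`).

5

1 → no match
2 → no match
3 → no match
4 → no match
5 → match
6 → no match
7 → no match
8 → no match
9 → no match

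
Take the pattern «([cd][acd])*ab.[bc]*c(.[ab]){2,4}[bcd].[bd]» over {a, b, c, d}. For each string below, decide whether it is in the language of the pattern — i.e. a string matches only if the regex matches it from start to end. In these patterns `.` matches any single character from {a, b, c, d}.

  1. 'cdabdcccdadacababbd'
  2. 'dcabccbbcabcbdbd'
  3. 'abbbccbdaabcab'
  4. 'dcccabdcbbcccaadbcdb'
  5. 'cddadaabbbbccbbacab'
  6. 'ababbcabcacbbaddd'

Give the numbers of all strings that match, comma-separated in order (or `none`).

1 → match
2 → match
3 → match
4 → match
5 → match
6 → match

1, 2, 3, 4, 5, 6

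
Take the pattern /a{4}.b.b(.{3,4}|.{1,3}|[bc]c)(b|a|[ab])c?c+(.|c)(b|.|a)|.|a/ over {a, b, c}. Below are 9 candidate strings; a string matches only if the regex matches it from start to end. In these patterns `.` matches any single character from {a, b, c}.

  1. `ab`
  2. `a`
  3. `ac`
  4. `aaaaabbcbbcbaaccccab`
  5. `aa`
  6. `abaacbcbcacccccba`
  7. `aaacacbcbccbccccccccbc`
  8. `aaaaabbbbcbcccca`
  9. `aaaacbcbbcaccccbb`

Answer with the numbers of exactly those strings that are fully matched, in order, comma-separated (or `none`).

2, 8, 9

1 → no match
2 → match
3 → no match
4 → no match
5 → no match
6 → no match
7 → no match
8 → match
9 → match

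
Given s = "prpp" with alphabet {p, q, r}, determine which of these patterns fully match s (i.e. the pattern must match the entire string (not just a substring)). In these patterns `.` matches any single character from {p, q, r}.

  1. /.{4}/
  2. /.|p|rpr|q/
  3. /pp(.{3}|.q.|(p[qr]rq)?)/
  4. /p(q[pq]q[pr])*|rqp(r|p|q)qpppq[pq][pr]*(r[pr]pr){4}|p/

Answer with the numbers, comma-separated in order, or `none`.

1

1 → match
2 → no match
3 → no match — must start with "pp"
4 → no match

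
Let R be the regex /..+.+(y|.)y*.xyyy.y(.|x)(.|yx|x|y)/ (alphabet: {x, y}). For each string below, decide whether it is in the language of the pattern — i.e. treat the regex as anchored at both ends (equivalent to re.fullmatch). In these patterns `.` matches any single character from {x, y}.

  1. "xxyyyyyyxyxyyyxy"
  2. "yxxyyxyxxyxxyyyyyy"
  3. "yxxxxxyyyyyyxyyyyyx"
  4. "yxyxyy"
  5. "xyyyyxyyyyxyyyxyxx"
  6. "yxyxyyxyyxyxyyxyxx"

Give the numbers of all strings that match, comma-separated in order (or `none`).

1 → no match
2 → no match
3 → no match
4. "yxyxyy" → no match
5 → match
6 → no match

5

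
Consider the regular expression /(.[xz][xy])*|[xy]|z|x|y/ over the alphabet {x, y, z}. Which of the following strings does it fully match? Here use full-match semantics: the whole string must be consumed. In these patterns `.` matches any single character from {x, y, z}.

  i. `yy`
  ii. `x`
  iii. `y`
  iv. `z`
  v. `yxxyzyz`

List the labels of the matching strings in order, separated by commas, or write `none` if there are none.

i → no match
ii → match
iii → match
iv → match
v → no match

ii, iii, iv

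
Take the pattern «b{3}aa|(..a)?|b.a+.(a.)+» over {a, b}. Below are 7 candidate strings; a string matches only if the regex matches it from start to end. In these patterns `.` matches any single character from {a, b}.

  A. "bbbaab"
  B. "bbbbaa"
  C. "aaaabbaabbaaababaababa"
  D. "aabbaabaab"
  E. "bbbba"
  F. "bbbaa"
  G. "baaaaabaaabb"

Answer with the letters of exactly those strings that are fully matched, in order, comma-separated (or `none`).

A → no match
B → no match
C → no match
D → no match
E → no match
F → match
G → no match

F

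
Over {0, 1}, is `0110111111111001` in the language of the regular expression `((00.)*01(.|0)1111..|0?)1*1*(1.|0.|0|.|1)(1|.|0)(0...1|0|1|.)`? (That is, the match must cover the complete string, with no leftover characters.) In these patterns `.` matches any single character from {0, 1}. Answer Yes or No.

No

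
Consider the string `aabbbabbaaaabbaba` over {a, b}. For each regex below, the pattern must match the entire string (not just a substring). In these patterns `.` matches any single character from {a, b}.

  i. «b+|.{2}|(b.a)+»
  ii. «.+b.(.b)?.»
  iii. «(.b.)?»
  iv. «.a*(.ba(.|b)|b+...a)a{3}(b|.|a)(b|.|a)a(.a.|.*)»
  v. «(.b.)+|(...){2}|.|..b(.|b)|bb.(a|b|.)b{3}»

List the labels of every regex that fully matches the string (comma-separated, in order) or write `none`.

ii, iv

i → no match
ii → match
iii → no match
iv → match
v → no match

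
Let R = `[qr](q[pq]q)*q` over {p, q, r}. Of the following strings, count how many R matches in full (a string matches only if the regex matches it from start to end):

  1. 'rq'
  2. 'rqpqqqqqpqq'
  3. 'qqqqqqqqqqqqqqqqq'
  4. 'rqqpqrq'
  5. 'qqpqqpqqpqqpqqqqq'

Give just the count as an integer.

1 → match
2 → match
3 → match
4 → no match
5 → match
Total matched: 4

4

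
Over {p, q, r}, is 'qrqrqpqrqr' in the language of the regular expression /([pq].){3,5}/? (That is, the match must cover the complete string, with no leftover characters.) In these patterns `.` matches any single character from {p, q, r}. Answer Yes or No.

Yes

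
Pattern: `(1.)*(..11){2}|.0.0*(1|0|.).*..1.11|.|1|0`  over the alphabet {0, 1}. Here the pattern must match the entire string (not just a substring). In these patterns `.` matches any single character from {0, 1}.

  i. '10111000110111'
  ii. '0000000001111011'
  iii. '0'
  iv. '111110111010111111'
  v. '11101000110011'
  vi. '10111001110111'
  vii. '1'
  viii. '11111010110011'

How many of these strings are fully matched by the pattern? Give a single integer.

8

i → match
ii → match
iii → match
iv → match
v → match
vi → match
vii → match
viii → match
Total matched: 8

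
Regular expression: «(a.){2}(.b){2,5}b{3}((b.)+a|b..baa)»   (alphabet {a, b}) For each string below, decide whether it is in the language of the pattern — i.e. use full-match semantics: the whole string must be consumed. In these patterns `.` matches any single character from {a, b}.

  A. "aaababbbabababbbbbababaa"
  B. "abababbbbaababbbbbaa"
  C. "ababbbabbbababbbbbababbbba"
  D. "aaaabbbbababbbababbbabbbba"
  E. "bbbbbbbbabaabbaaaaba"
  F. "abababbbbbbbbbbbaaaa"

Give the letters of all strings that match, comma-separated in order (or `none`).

A → match
B → no match
C → match
D → no match
E → no match — must start with "a"
F → no match

A, C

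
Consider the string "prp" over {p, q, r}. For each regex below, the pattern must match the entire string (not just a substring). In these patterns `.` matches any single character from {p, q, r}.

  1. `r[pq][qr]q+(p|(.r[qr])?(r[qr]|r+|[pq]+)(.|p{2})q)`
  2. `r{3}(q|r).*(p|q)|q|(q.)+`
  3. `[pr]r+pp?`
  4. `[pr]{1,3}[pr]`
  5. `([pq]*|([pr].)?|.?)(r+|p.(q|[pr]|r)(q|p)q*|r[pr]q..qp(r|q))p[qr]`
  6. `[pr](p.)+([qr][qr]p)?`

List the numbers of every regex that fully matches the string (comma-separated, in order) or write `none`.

3, 4

1 → no match — must start with "r"
2 → no match
3 → match
4 → match
5 → no match
6 → no match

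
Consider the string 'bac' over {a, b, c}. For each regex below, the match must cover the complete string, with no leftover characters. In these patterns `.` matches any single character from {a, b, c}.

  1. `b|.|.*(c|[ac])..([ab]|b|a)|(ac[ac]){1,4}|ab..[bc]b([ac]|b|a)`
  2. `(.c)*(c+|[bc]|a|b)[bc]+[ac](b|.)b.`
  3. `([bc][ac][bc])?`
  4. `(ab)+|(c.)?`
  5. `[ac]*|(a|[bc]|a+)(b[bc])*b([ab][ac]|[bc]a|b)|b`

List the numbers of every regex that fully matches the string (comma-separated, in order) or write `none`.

1 → no match
2 → no match
3 → match
4 → no match
5 → no match

3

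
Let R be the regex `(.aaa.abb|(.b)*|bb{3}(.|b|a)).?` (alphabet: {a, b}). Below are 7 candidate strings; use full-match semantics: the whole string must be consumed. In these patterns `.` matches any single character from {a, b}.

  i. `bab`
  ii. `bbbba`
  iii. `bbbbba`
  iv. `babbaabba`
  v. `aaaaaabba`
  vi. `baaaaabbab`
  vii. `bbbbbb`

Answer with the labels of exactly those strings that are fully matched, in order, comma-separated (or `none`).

i. `bab` → no match
ii. `bbbba` → match
iii. `bbbbba` → match
iv. `babbaabba` → no match
v. `aaaaaabba` → match
vi. `baaaaabbab` → no match
vii. `bbbbbb` → match

ii, iii, v, vii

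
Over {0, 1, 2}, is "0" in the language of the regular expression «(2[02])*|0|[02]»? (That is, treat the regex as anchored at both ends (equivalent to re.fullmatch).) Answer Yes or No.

Yes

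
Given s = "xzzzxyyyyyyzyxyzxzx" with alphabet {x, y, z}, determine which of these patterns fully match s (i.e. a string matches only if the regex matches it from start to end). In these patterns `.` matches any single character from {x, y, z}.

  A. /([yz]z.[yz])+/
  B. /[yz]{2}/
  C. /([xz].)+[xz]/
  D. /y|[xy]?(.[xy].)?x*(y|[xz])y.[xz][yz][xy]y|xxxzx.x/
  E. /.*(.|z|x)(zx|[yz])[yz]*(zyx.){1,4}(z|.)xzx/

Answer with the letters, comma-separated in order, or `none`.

E

A → no match
B → no match
C → no match
D → no match
E → match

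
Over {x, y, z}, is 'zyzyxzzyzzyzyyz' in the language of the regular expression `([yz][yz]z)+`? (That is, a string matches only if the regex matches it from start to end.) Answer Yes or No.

No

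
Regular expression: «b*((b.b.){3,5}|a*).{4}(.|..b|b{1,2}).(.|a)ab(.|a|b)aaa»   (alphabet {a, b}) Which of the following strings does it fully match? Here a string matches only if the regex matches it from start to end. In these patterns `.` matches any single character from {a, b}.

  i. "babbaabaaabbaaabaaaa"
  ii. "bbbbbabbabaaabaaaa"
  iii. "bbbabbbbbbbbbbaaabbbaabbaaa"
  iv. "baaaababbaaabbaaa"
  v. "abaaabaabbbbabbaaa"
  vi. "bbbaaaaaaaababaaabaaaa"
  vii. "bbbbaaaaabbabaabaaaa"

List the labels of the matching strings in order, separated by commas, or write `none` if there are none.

ii, iii, iv, vi, vii

i → no match
ii → match
iii → match
iv → match
v → no match
vi → match
vii → match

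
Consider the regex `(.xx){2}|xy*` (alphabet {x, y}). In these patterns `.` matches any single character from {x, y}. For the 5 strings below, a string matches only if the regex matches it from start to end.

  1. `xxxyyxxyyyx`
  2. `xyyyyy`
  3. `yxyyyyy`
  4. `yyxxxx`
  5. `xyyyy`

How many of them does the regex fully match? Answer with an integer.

1. `xxxyyxxyyyx` → no match
2. `xyyyyy` → match
3. `yxyyyyy` → no match
4. `yyxxxx` → no match
5. `xyyyy` → match
Total matched: 2

2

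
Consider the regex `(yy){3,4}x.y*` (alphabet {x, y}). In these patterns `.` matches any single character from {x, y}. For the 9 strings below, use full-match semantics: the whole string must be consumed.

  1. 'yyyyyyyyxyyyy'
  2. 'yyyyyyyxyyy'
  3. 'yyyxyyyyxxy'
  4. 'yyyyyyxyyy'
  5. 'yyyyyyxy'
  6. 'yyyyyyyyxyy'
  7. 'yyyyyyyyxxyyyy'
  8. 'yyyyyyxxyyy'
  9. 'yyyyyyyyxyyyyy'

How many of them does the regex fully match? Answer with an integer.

1 → match
2 → no match
3 → no match
4 → match
5 → match
6 → match
7 → match
8 → match
9 → match
Total matched: 7

7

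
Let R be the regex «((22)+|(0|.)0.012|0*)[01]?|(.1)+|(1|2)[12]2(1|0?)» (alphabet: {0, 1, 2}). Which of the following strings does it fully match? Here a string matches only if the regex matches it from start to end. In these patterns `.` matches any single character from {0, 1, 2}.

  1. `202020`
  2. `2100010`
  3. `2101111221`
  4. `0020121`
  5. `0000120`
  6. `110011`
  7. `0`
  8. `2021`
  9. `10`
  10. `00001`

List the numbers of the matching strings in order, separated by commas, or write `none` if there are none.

4, 5, 7, 10

1. `202020` → no match
2. `2100010` → no match
3. `2101111221` → no match
4. `0020121` → match
5. `0000120` → match
6. `110011` → no match
7. `0` → match
8. `2021` → no match
9. `10` → no match
10. `00001` → match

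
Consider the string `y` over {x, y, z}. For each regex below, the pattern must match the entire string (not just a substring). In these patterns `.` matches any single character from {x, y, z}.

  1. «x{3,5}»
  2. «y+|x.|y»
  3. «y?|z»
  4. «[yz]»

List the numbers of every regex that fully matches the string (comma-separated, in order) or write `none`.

2, 3, 4

1 → no match — must start with `x`
2 → match
3 → match
4 → match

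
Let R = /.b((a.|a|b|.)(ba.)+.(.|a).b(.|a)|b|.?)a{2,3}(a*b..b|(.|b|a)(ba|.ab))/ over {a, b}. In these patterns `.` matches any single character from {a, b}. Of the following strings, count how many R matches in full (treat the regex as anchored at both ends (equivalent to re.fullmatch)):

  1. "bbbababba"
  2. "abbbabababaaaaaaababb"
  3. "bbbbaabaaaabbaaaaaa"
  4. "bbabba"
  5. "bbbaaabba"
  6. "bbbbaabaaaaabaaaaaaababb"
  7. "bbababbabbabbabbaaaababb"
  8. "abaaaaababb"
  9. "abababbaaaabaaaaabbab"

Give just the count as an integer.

5

1 → no match
2 → match
3 → no match
4 → no match
5 → match
6 → match
7 → match
8 → match
9 → no match
Total matched: 5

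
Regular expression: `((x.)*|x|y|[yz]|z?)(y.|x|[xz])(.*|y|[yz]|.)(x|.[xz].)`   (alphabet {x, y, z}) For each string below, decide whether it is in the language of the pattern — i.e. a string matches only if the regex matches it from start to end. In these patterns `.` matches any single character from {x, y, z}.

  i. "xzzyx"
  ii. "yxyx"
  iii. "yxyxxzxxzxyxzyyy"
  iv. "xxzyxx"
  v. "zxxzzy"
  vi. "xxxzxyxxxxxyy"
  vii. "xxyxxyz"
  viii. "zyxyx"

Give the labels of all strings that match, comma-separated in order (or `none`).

i → match
ii → match
iii → no match
iv → match
v → match
vi → no match
vii → no match
viii → match

i, ii, iv, v, viii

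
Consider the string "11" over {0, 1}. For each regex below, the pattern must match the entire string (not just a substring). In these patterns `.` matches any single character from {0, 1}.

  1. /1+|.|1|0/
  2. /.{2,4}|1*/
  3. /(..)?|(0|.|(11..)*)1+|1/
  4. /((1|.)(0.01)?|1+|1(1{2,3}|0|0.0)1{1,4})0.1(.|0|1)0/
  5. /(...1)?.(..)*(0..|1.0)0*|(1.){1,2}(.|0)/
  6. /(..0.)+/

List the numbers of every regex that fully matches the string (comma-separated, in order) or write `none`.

1, 2, 3

1 → match
2 → match
3 → match
4 → no match — must end with "0"
5 → no match
6 → no match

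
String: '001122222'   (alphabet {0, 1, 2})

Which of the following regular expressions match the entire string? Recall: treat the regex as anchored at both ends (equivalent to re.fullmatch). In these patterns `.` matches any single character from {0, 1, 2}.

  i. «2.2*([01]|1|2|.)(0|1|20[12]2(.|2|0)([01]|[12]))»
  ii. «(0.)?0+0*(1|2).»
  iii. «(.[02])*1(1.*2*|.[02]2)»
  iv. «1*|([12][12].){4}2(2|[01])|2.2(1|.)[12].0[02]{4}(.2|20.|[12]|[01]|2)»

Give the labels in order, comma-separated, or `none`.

iii

i → no match — must start with '2'
ii → no match
iii → match
iv → no match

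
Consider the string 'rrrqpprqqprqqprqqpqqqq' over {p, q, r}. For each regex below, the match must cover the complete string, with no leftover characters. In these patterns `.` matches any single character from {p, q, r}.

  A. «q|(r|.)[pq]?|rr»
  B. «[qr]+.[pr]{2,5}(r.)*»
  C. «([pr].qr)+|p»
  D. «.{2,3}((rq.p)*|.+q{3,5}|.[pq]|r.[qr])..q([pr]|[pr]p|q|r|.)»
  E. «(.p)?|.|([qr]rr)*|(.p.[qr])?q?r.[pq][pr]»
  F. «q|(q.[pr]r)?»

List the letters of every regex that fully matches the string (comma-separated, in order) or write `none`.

A → no match
B → no match
C → no match
D → match
E → no match
F → no match

D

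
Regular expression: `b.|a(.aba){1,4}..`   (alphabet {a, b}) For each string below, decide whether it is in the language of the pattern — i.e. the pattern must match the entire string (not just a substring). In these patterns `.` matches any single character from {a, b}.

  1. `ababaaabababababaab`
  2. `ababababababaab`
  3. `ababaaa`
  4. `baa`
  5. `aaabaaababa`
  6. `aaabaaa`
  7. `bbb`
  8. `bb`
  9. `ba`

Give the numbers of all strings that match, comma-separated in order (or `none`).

1 → match
2 → match
3 → match
4 → no match
5 → match
6 → match
7 → no match
8 → match
9 → match

1, 2, 3, 5, 6, 8, 9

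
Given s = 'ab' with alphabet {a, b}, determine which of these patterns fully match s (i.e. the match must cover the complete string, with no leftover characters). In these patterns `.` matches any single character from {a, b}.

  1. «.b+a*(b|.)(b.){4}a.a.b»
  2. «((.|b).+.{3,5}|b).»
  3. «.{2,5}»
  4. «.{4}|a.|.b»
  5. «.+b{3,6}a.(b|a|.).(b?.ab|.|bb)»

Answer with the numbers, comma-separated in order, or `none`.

1 → no match
2 → no match
3 → match
4 → match
5 → no match

3, 4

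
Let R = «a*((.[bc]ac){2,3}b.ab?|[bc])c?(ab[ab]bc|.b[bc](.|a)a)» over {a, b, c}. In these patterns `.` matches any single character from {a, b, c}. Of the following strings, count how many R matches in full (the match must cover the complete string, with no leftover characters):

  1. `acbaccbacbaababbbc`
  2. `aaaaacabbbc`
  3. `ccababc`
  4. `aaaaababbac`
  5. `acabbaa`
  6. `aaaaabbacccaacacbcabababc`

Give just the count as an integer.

1 → match
2 → match
3 → match
4 → no match
5 → match
6 → no match
Total matched: 4

4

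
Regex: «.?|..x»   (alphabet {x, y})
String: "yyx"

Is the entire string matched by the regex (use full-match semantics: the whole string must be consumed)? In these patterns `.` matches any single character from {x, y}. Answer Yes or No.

Yes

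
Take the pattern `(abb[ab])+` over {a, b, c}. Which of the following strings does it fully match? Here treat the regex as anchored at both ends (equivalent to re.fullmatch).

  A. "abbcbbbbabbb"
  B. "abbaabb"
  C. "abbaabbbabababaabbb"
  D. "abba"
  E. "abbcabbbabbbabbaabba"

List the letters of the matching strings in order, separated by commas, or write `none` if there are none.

D

A → no match
B → no match
C → no match
D → match
E → no match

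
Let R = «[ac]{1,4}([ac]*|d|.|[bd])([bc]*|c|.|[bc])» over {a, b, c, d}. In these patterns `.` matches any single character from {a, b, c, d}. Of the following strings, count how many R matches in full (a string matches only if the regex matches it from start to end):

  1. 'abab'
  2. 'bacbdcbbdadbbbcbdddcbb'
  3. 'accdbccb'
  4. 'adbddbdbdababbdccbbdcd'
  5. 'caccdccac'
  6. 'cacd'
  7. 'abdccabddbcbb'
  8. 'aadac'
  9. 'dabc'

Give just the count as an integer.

1 → no match
2 → no match
3 → match
4 → no match
5 → no match
6 → match
7 → no match
8 → no match
9 → no match
Total matched: 2

2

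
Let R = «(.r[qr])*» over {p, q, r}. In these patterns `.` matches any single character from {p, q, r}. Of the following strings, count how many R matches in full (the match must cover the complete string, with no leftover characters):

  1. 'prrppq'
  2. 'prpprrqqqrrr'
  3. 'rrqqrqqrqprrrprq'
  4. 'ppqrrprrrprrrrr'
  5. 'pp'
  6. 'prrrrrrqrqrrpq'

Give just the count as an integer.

1 → no match
2 → no match
3 → no match
4 → no match
5 → no match
6 → no match
Total matched: 0

0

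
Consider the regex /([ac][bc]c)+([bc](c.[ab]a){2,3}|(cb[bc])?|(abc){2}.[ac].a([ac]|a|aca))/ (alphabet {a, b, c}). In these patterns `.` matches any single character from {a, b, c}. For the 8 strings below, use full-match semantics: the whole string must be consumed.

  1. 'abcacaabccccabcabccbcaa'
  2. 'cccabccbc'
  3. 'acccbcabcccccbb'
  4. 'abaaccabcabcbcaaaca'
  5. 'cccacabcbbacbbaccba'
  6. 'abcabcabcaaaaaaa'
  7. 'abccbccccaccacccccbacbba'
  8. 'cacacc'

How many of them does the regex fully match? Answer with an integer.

3

1 → no match
2 → match
3 → match
4 → no match
5 → no match
6 → no match
7 → match
8 → no match
Total matched: 3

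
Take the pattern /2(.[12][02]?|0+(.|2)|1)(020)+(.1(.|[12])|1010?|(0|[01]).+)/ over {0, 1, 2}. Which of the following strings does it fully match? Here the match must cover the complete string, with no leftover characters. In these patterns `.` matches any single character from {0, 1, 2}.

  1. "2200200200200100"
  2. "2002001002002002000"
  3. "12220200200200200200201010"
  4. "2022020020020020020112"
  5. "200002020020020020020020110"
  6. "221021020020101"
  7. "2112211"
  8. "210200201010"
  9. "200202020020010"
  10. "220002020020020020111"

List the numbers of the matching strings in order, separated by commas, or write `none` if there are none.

4, 5, 8

1 → no match
2 → no match
3 → no match — must start with "2"
4 → match
5 → match
6 → no match
7. "2112211" → no match
8. "210200201010" → match
9 → no match
10 → no match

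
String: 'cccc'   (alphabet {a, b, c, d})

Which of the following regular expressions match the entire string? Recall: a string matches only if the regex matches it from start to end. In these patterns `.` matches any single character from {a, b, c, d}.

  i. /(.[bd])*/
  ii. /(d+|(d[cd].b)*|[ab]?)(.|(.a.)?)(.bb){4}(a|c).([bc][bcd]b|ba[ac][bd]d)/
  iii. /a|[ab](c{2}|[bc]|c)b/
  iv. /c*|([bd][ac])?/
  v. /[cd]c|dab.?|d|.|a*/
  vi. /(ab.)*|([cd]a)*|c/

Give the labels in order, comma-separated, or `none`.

i → no match
ii → no match
iii → no match
iv → match
v → no match
vi → no match

iv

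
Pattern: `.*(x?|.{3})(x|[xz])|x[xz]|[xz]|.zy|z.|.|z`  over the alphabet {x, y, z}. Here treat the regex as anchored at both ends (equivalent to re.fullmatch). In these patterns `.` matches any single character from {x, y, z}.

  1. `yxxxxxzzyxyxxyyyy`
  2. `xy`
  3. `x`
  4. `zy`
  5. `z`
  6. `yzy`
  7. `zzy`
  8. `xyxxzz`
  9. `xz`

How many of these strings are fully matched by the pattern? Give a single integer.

7

1 → no match
2 → no match
3 → match
4 → match
5 → match
6 → match
7 → match
8 → match
9 → match
Total matched: 7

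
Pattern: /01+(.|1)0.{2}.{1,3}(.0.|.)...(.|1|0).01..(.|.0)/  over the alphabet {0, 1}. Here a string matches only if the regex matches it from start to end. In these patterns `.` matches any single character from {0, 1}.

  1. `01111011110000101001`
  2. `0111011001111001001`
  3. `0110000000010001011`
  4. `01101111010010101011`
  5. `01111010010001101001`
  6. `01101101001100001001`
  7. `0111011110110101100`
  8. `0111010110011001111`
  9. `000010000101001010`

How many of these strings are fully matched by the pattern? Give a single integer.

1 → match
2 → match
3 → match
4 → match
5 → match
6 → match
7 → match
8 → match
9 → no match — must start with `01`
Total matched: 8

8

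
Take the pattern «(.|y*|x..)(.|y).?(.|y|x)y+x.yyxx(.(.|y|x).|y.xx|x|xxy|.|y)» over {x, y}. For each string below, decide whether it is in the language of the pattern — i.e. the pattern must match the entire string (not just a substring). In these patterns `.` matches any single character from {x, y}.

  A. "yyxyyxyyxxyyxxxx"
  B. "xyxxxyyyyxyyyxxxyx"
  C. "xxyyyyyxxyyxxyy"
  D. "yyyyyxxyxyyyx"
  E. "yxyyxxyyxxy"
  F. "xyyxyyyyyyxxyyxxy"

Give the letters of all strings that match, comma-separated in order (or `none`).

B, E, F

A → no match
B → match
C → no match
D → no match
E. "yxyyxxyyxxy" → match
F → match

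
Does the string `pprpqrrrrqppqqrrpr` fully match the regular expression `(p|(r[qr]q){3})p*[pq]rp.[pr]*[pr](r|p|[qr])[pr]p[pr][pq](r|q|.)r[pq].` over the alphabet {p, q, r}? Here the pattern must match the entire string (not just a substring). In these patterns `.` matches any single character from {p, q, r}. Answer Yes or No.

No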